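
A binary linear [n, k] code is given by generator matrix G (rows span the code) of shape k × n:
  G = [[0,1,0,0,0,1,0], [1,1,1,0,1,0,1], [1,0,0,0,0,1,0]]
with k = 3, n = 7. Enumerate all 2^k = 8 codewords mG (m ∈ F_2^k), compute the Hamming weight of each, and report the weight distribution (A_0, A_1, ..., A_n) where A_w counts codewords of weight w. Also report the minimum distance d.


Weight distribution: A_0 = 1, A_2 = 3, A_3 = 1, A_5 = 3. Minimum distance d = 2.

Enumerate all 2^3 = 8 messages m ∈ F_2^3.
For each, compute codeword c = mG in F_2^7, then tally its weight.
  m = 000 → c = 0000000, weight = 0.
  m = 100 → c = 0100010, weight = 2.
  m = 010 → c = 1110101, weight = 5.
  m = 110 → c = 1010111, weight = 5.
  m = 001 → c = 1000010, weight = 2.
  m = 101 → c = 1100000, weight = 2.
  m = 011 → c = 0110111, weight = 5.
  m = 111 → c = 0010101, weight = 3.
Tally weights:
  weight 0: 1 codewords.
  weight 2: 3 codewords.
  weight 3: 1 codewords.
  weight 5: 3 codewords.
Minimum distance d = smallest w > 0 with A_w > 0 = 2.
Sanity: Σ A_w = 8 = 2^3 = 8 ✓.


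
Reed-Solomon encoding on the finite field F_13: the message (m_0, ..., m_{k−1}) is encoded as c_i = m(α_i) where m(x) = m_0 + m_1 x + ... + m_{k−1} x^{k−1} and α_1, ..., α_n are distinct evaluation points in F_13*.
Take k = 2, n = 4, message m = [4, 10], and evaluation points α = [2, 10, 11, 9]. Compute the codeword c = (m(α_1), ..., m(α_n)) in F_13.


c = [11, 0, 10, 3]

Message polynomial: m(x) = 4 + 10·x (mod 13).
For each evaluation point α_i, compute m(α_i) mod 13:
  α_1 = 2: Horner steps 10 → 11, so m(2) = 11.
  α_2 = 10: Horner steps 10 → 0, so m(10) = 0.
  α_3 = 11: Horner steps 10 → 10, so m(11) = 10.
  α_4 = 9: Horner steps 10 → 3, so m(9) = 3.
Codeword c = [11, 0, 10, 3] ∈ F_13^4.


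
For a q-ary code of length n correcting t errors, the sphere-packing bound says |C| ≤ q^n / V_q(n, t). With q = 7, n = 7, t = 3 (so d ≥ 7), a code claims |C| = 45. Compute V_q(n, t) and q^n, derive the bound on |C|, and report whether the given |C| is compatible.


V_q(n, t) = 8359, q^n = 823543, Hamming bound = 98, |C| = 45 ≤ bound (satisfied).

Step 1: Compute V_q(n, t) = Σ_{j=0}^3 C(n, j) (q−1)^j.
  j = 0: C(7,0)·(6)^0 = 1·1 = 1.
  j = 1: C(7,1)·(6)^1 = 7·6 = 42.
  j = 2: C(7,2)·(6)^2 = 21·36 = 756.
  j = 3: C(7,3)·(6)^3 = 35·216 = 7560.
  V_q(n, t) = 1 + 42 + 756 + 7560 = 8359.
Step 2: q^n = 7^7 = 823543.
Step 3: Hamming bound ⌊q^n / V_q(n,t)⌋ = ⌊823543/8359⌋ = 98.
Step 4: Compare |C| = 45 to 98: satisfied.
The claimed |C| lies below the Hamming bound.


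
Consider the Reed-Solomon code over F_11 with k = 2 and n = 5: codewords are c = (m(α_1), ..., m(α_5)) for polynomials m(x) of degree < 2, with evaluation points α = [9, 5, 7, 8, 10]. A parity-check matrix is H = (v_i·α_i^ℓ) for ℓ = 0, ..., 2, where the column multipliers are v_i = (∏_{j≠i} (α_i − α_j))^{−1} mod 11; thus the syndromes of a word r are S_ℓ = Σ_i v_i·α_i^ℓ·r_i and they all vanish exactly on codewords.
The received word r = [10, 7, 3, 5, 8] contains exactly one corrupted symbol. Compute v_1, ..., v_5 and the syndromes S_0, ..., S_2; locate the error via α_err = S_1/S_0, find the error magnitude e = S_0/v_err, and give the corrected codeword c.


S = (8, 9, 6), error at position 4, error magnitude e = 4, c = [10, 7, 3, 1, 8].

Step 1: column multipliers v_i = (∏_{j≠i}(α_i − α_j))^{−1} mod 11.
  i = 1 (α = 9): (9−5)(9−7)(9−8)(9−10) = 4·2·1·(−1) = −8 ≡ 3, so v_1 = 3^{−1} = 4 (mod 11).
  i = 2 (α = 5): (5−9)(5−7)(5−8)(5−10) = (−4)·(−2)·(−3)·(−5) = 120 ≡ 10, so v_2 = 10^{−1} = 10 (mod 11).
  i = 3 (α = 7): (7−9)(7−5)(7−8)(7−10) = (−2)·2·(−1)·(−3) = −12 ≡ 10, so v_3 = 10^{−1} = 10 (mod 11).
  i = 4 (α = 8): (8−9)(8−5)(8−7)(8−10) = (−1)·3·1·(−2) = 6 ≡ 6, so v_4 = 6^{−1} = 2 (mod 11).
  i = 5 (α = 10): (10−9)(10−5)(10−7)(10−8) = 1·5·3·2 = 30 ≡ 8, so v_5 = 8^{−1} = 7 (mod 11).
  v = [4, 10, 10, 2, 7].
Step 2: syndromes of r = [10, 7, 3, 5, 8] (all sums mod 11).
  S_0 = Σ v_i r_i = 4·10 + 10·7 + 10·3 + 2·5 + 7·8 = 206 ≡ 8.
  S_1 = Σ v_i α_i r_i = 4·9·10 + 10·5·7 + 10·7·3 + 2·8·5 + 7·10·8 = 1560 ≡ 9.
  α_i^2 mod 11 = [4, 3, 5, 9, 1].
  S_2 = Σ v_i α_i^2 r_i = 4·4·10 + 10·3·7 + 10·5·3 + 2·9·5 + 7·1·8 = 666 ≡ 6.
  S = (8, 9, 6) ≠ 0, so r is not a codeword (an error is present).
Step 3: locate the error. For a single error e at position i, S_ℓ = v_i·e·α_i^ℓ, so α_err = S_1/S_0.
  S_0^{−1} = 8^{−1} = 7 (mod 11), so α_err = 9·7 = 63 ≡ 8 = α_4. Error position i = 4.
  Consistency check: S_2/S_1 = 6·5 = 30 ≡ 8 = α_err ✓ (single-error assumption holds).
Step 4: error magnitude e = S_0/v_4 = S_0·∏_{j≠4}(α_4 − α_j) = 8·6 = 48 ≡ 4 (mod 11).
Step 5: correct position 4: c_4 = r_4 − e = 5 − 4 ≡ 1 (mod 11). Hence c = [10, 7, 3, 1, 8].
  Check: interpolating c through the α_i gives m(x) = 6 + 9·x (degree < 2) with m(α_i) = c_i for every i, so c is indeed a codeword.


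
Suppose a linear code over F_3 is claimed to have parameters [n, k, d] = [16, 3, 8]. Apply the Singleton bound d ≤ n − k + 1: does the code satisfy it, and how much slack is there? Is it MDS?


Singleton RHS = n − k + 1 = 14, slack = 6, bound satisfied, not MDS.

Singleton bound: d ≤ n − k + 1.
Here n = 16, k = 3, so n − k + 1 = 14.
Given d = 8, check d ≤ 14: YES.
Slack = (n − k + 1) − d = 6.
The code is NOT MDS (slack = 6 > 0).
Description: the claimed parameters are [16, 3, 8]_3; such a code would be non-MDS.


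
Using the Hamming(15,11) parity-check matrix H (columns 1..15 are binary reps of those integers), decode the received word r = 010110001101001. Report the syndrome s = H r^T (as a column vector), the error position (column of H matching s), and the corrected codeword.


s = (0, 0, 1, 1)^T, error position = 3, corrected codeword c = 011110001101001

Compute s = H r^T mod 2 one row at a time:
  s_1 = 0 + 1 + 1 + 0 + 1 + 0 + 0 + 1 = 4 ≡ 0 (mod 2).
  s_2 = 1 + 1 + 0 + 0 + 1 + 0 + 0 + 1 = 4 ≡ 0 (mod 2).
  s_3 = 1 + 0 + 0 + 0 + 1 + 0 + 0 + 1 = 3 ≡ 1 (mod 2).
  s_4 = 0 + 0 + 1 + 0 + 1 + 0 + 0 + 1 = 3 ≡ 1 (mod 2).
s = (0, 0, 1, 1)^T — this equals column 3 of H (binary 0011), so error is at position 3.
Correct: flip bit 3 of r = 010110001101001 to get c = 011110001101001.


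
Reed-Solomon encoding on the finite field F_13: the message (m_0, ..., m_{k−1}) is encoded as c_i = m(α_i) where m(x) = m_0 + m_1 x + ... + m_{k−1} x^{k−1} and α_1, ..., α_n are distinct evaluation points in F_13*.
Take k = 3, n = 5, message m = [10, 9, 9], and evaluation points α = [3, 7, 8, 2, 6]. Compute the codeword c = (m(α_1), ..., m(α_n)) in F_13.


c = [1, 7, 8, 12, 11]

Message polynomial: m(x) = 10 + 9·x + 9·x^2 (mod 13).
For each evaluation point α_i, compute m(α_i) mod 13:
  α_1 = 3: Horner steps 9 → 10 → 1, so m(3) = 1.
  α_2 = 7: Horner steps 9 → 7 → 7, so m(7) = 7.
  α_3 = 8: Horner steps 9 → 3 → 8, so m(8) = 8.
  α_4 = 2: Horner steps 9 → 1 → 12, so m(2) = 12.
  α_5 = 6: Horner steps 9 → 11 → 11, so m(6) = 11.
Codeword c = [1, 7, 8, 12, 11] ∈ F_13^5.


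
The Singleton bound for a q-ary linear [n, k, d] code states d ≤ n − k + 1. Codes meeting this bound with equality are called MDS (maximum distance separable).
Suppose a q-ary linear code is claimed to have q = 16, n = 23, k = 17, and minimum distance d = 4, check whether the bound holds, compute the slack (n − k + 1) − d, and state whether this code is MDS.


Singleton RHS = n − k + 1 = 7, slack = 3, bound satisfied, not MDS.

Singleton bound: d ≤ n − k + 1.
Here n = 23, k = 17, so n − k + 1 = 7.
Given d = 4, check d ≤ 7: YES.
Slack = (n − k + 1) − d = 3.
The code is NOT MDS (slack = 3 > 0).
Description: the claimed parameters are [23, 17, 4]_16; such a code would be non-MDS.


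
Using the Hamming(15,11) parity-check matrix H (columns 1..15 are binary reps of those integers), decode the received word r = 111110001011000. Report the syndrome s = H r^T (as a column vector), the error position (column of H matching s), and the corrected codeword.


s = (1, 1, 1, 1)^T, error position = 15, corrected codeword c = 111110001011001

Compute s = H r^T mod 2 one row at a time:
  s_1 = 0 + 1 + 0 + 1 + 1 + 0 + 0 + 0 = 3 ≡ 1 (mod 2).
  s_2 = 1 + 1 + 0 + 0 + 1 + 0 + 0 + 0 = 3 ≡ 1 (mod 2).
  s_3 = 1 + 1 + 0 + 0 + 0 + 1 + 0 + 0 = 3 ≡ 1 (mod 2).
  s_4 = 1 + 1 + 1 + 0 + 1 + 1 + 0 + 0 = 5 ≡ 1 (mod 2).
s = (1, 1, 1, 1)^T — this equals column 15 of H (binary 1111), so error is at position 15.
Correct: flip bit 15 of r = 111110001011000 to get c = 111110001011001.


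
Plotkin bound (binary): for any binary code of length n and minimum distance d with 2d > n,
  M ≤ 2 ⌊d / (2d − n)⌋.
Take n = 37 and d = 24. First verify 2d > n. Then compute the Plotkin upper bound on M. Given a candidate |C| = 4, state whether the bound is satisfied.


Plotkin bound M ≤ 4; given |C| = 4 ≤ bound (satisfied).

Check applicability: 2d = 48, n = 37.
2d − n = 11 > 0, so Plotkin applies.
Compute d/(2d−n) = 24/11 ≈ 2.1818.
⌊d/(2d−n)⌋ = 2.
Plotkin bound: M ≤ 2·2 = 4.
Given |C| = 4, check: satisfied.
This |C| is at the Plotkin bound.


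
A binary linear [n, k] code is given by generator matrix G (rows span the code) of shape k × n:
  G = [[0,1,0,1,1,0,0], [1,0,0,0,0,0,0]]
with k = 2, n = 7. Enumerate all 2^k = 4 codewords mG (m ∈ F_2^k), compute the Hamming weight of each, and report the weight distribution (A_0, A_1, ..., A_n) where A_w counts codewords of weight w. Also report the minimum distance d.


Weight distribution: A_0 = 1, A_1 = 1, A_3 = 1, A_4 = 1. Minimum distance d = 1.

Enumerate all 2^2 = 4 messages m ∈ F_2^2.
For each, compute codeword c = mG in F_2^7, then tally its weight.
  m = 00 → c = 0000000, weight = 0.
  m = 10 → c = 0101100, weight = 3.
  m = 01 → c = 1000000, weight = 1.
  m = 11 → c = 1101100, weight = 4.
Tally weights:
  weight 0: 1 codewords.
  weight 1: 1 codewords.
  weight 3: 1 codewords.
  weight 4: 1 codewords.
Minimum distance d = smallest w > 0 with A_w > 0 = 1.
Sanity: Σ A_w = 4 = 2^2 = 4 ✓.


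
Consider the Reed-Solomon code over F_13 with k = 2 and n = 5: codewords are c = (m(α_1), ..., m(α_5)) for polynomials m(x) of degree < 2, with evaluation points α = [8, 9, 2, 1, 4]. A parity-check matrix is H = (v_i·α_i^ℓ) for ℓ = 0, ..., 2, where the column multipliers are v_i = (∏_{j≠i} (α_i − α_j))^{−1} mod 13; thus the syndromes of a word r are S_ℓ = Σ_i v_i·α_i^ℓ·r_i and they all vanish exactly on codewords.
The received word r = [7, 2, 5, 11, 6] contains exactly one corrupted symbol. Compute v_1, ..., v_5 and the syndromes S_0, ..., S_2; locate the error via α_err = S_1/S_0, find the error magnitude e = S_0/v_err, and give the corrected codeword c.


S = (12, 5, 1), error at position 1, error magnitude e = 12, c = [8, 2, 5, 11, 6].

Step 1: column multipliers v_i = (∏_{j≠i}(α_i − α_j))^{−1} mod 13.
  i = 1 (α = 8): (8−9)(8−2)(8−1)(8−4) = (−1)·6·7·4 = −168 ≡ 1, so v_1 = 1^{−1} = 1 (mod 13).
  i = 2 (α = 9): (9−8)(9−2)(9−1)(9−4) = 1·7·8·5 = 280 ≡ 7, so v_2 = 7^{−1} = 2 (mod 13).
  i = 3 (α = 2): (2−8)(2−9)(2−1)(2−4) = (−6)·(−7)·1·(−2) = −84 ≡ 7, so v_3 = 7^{−1} = 2 (mod 13).
  i = 4 (α = 1): (1−8)(1−9)(1−2)(1−4) = (−7)·(−8)·(−1)·(−3) = 168 ≡ 12, so v_4 = 12^{−1} = 12 (mod 13).
  i = 5 (α = 4): (4−8)(4−9)(4−2)(4−1) = (−4)·(−5)·2·3 = 120 ≡ 3, so v_5 = 3^{−1} = 9 (mod 13).
  v = [1, 2, 2, 12, 9].
Step 2: syndromes of r = [7, 2, 5, 11, 6] (all sums mod 13).
  S_0 = Σ v_i r_i = 1·7 + 2·2 + 2·5 + 12·11 + 9·6 = 207 ≡ 12.
  S_1 = Σ v_i α_i r_i = 1·8·7 + 2·9·2 + 2·2·5 + 12·1·11 + 9·4·6 = 460 ≡ 5.
  α_i^2 mod 13 = [12, 3, 4, 1, 3].
  S_2 = Σ v_i α_i^2 r_i = 1·12·7 + 2·3·2 + 2·4·5 + 12·1·11 + 9·3·6 = 430 ≡ 1.
  S = (12, 5, 1) ≠ 0, so r is not a codeword (an error is present).
Step 3: locate the error. For a single error e at position i, S_ℓ = v_i·e·α_i^ℓ, so α_err = S_1/S_0.
  S_0^{−1} = 12^{−1} = 12 (mod 13), so α_err = 5·12 = 60 ≡ 8 = α_1. Error position i = 1.
  Consistency check: S_2/S_1 = 1·8 = 8 ≡ 8 = α_err ✓ (single-error assumption holds).
Step 4: error magnitude e = S_0/v_1 = S_0·∏_{j≠1}(α_1 − α_j) = 12·1 = 12 ≡ 12 (mod 13).
Step 5: correct position 1: c_1 = r_1 − e = 7 − 12 ≡ 8 (mod 13). Hence c = [8, 2, 5, 11, 6].
  Check: interpolating c through the α_i gives m(x) = 4 + 7·x (degree < 2) with m(α_i) = c_i for every i, so c is indeed a codeword.


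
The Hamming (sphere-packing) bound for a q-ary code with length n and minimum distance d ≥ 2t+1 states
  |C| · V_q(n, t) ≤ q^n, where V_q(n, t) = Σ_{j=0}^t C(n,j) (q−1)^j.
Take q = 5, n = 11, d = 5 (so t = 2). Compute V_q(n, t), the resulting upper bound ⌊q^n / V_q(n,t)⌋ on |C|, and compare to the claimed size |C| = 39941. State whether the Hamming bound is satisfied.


V_q(n, t) = 925, q^n = 48828125, Hamming bound = 52787, |C| = 39941 ≤ bound (satisfied).

Step 1: Compute V_q(n, t) = Σ_{j=0}^2 C(n, j) (q−1)^j.
  j = 0: C(11,0)·(4)^0 = 1·1 = 1.
  j = 1: C(11,1)·(4)^1 = 11·4 = 44.
  j = 2: C(11,2)·(4)^2 = 55·16 = 880.
  V_q(n, t) = 1 + 44 + 880 = 925.
Step 2: q^n = 5^11 = 48828125.
Step 3: Hamming bound ⌊q^n / V_q(n,t)⌋ = ⌊48828125/925⌋ = 52787.
Step 4: Compare |C| = 39941 to 52787: satisfied.
The claimed |C| lies below the Hamming bound.


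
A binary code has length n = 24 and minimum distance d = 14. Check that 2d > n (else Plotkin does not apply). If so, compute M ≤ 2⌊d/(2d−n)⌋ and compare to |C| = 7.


Plotkin bound M ≤ 6; given |C| = 7 > bound (violated).

Check applicability: 2d = 28, n = 24.
2d − n = 4 > 0, so Plotkin applies.
Compute d/(2d−n) = 14/4 ≈ 3.5000.
⌊d/(2d−n)⌋ = 3.
Plotkin bound: M ≤ 2·3 = 6.
Given |C| = 7, check: VIOLATED.
This |C| is above the Plotkin bound, so no binary code with n = 24, d = 14 and 7 codewords exists.


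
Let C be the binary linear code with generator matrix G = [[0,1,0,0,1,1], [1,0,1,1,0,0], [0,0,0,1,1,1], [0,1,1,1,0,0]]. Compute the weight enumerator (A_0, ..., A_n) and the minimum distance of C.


Weight distribution: A_0 = 1, A_1 = 1, A_2 = 3, A_3 = 6, A_4 = 3, A_5 = 1, A_6 = 1. Minimum distance d = 1.

Enumerate all 2^4 = 16 messages m ∈ F_2^4.
For each, compute codeword c = mG in F_2^6, then tally its weight.
  m = 0000 → c = 000000, weight = 0.
  m = 1000 → c = 010011, weight = 3.
  m = 0100 → c = 101100, weight = 3.
  m = 1100 → c = 111111, weight = 6.
  m = 0010 → c = 000111, weight = 3.
  m = 1010 → c = 010100, weight = 2.
  m = 0110 → c = 101011, weight = 4.
  m = 1110 → c = 111000, weight = 3.
  m = 0001 → c = 011100, weight = 3.
  m = 1001 → c = 001111, weight = 4.
  m = 0101 → c = 110000, weight = 2.
  m = 1101 → c = 100011, weight = 3.
  m = 0011 → c = 011011, weight = 4.
  m = 1011 → c = 001000, weight = 1.
  m = 0111 → c = 110111, weight = 5.
  m = 1111 → c = 100100, weight = 2.
Tally weights:
  weight 0: 1 codewords.
  weight 1: 1 codewords.
  weight 2: 3 codewords.
  weight 3: 6 codewords.
  weight 4: 3 codewords.
  weight 5: 1 codewords.
  weight 6: 1 codewords.
Minimum distance d = smallest w > 0 with A_w > 0 = 1.
Sanity: Σ A_w = 16 = 2^4 = 16 ✓.


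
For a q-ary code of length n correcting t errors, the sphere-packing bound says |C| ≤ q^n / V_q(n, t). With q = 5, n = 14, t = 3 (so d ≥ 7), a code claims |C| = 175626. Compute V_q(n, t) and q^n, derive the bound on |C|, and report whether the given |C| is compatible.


V_q(n, t) = 24809, q^n = 6103515625, Hamming bound = 246020, |C| = 175626 ≤ bound (satisfied).

Step 1: Compute V_q(n, t) = Σ_{j=0}^3 C(n, j) (q−1)^j.
  j = 0: C(14,0)·(4)^0 = 1·1 = 1.
  j = 1: C(14,1)·(4)^1 = 14·4 = 56.
  j = 2: C(14,2)·(4)^2 = 91·16 = 1456.
  j = 3: C(14,3)·(4)^3 = 364·64 = 23296.
  V_q(n, t) = 1 + 56 + 1456 + 23296 = 24809.
Step 2: q^n = 5^14 = 6103515625.
Step 3: Hamming bound ⌊q^n / V_q(n,t)⌋ = ⌊6103515625/24809⌋ = 246020.
Step 4: Compare |C| = 175626 to 246020: satisfied.
The claimed |C| lies below the Hamming bound.


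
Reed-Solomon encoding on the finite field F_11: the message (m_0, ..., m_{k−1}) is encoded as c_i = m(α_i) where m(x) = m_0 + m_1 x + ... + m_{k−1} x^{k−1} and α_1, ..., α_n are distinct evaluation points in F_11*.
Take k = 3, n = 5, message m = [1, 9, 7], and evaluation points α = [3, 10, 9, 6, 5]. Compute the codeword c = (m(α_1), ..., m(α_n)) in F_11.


c = [3, 10, 0, 10, 1]

Message polynomial: m(x) = 1 + 9·x + 7·x^2 (mod 11).
For each evaluation point α_i, compute m(α_i) mod 11:
  α_1 = 3: Horner steps 7 → 8 → 3, so m(3) = 3.
  α_2 = 10: Horner steps 7 → 2 → 10, so m(10) = 10.
  α_3 = 9: Horner steps 7 → 6 → 0, so m(9) = 0.
  α_4 = 6: Horner steps 7 → 7 → 10, so m(6) = 10.
  α_5 = 5: Horner steps 7 → 0 → 1, so m(5) = 1.
Codeword c = [3, 10, 0, 10, 1] ∈ F_11^5.


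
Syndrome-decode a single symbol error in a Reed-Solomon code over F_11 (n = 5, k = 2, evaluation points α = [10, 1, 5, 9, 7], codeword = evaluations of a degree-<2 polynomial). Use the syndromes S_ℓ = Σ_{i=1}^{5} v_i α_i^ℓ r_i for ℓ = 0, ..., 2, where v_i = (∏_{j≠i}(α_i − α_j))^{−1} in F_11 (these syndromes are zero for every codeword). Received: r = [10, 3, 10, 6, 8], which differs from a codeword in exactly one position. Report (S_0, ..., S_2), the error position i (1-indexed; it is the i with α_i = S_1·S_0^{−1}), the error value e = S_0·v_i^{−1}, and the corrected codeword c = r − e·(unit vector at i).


S = (9, 2, 9), error at position 1, error magnitude e = 5, c = [5, 3, 10, 6, 8].

Step 1: column multipliers v_i = (∏_{j≠i}(α_i − α_j))^{−1} mod 11.
  i = 1 (α = 10): (10−1)(10−5)(10−9)(10−7) = 9·5·1·3 = 135 ≡ 3, so v_1 = 3^{−1} = 4 (mod 11).
  i = 2 (α = 1): (1−10)(1−5)(1−9)(1−7) = (−9)·(−4)·(−8)·(−6) = 1728 ≡ 1, so v_2 = 1^{−1} = 1 (mod 11).
  i = 3 (α = 5): (5−10)(5−1)(5−9)(5−7) = (−5)·4·(−4)·(−2) = −160 ≡ 5, so v_3 = 5^{−1} = 9 (mod 11).
  i = 4 (α = 9): (9−10)(9−1)(9−5)(9−7) = (−1)·8·4·2 = −64 ≡ 2, so v_4 = 2^{−1} = 6 (mod 11).
  i = 5 (α = 7): (7−10)(7−1)(7−5)(7−9) = (−3)·6·2·(−2) = 72 ≡ 6, so v_5 = 6^{−1} = 2 (mod 11).
  v = [4, 1, 9, 6, 2].
Step 2: syndromes of r = [10, 3, 10, 6, 8] (all sums mod 11).
  S_0 = Σ v_i r_i = 4·10 + 1·3 + 9·10 + 6·6 + 2·8 = 185 ≡ 9.
  S_1 = Σ v_i α_i r_i = 4·10·10 + 1·1·3 + 9·5·10 + 6·9·6 + 2·7·8 = 1289 ≡ 2.
  α_i^2 mod 11 = [1, 1, 3, 4, 5].
  S_2 = Σ v_i α_i^2 r_i = 4·1·10 + 1·1·3 + 9·3·10 + 6·4·6 + 2·5·8 = 537 ≡ 9.
  S = (9, 2, 9) ≠ 0, so r is not a codeword (an error is present).
Step 3: locate the error. For a single error e at position i, S_ℓ = v_i·e·α_i^ℓ, so α_err = S_1/S_0.
  S_0^{−1} = 9^{−1} = 5 (mod 11), so α_err = 2·5 = 10 ≡ 10 = α_1. Error position i = 1.
  Consistency check: S_2/S_1 = 9·6 = 54 ≡ 10 = α_err ✓ (single-error assumption holds).
Step 4: error magnitude e = S_0/v_1 = S_0·∏_{j≠1}(α_1 − α_j) = 9·3 = 27 ≡ 5 (mod 11).
Step 5: correct position 1: c_1 = r_1 − e = 10 − 5 ≡ 5 (mod 11). Hence c = [5, 3, 10, 6, 8].
  Check: interpolating c through the α_i gives m(x) = 4 + 10·x (degree < 2) with m(α_i) = c_i for every i, so c is indeed a codeword.


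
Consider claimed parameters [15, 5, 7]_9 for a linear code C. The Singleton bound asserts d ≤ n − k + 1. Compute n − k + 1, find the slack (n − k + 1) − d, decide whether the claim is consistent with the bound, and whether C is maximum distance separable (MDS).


Singleton RHS = n − k + 1 = 11, slack = 4, bound satisfied, not MDS.

Singleton bound: d ≤ n − k + 1.
Here n = 15, k = 5, so n − k + 1 = 11.
Given d = 7, check d ≤ 11: YES.
Slack = (n − k + 1) − d = 4.
The code is NOT MDS (slack = 4 > 0).
Description: the claimed parameters are [15, 5, 7]_9; such a code would be non-MDS.


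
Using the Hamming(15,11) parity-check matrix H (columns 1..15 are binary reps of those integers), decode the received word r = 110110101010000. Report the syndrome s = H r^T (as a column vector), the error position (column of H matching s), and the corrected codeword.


s = (0, 1, 1, 1)^T, error position = 7, corrected codeword c = 110110001010000

Compute s = H r^T mod 2 one row at a time:
  s_1 = 0 + 1 + 0 + 1 + 0 + 0 + 0 + 0 = 2 ≡ 0 (mod 2).
  s_2 = 1 + 1 + 0 + 1 + 0 + 0 + 0 + 0 = 3 ≡ 1 (mod 2).
  s_3 = 1 + 0 + 0 + 1 + 0 + 1 + 0 + 0 = 3 ≡ 1 (mod 2).
  s_4 = 1 + 0 + 1 + 1 + 1 + 1 + 0 + 0 = 5 ≡ 1 (mod 2).
s = (0, 1, 1, 1)^T — this equals column 7 of H (binary 0111), so error is at position 7.
Correct: flip bit 7 of r = 110110101010000 to get c = 110110001010000.


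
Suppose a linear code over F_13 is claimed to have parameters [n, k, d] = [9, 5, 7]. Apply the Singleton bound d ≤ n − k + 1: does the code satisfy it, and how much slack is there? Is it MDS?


Singleton RHS = n − k + 1 = 5, slack = -2, bound violated (no such code; not MDS).

Singleton bound: d ≤ n − k + 1.
Here n = 9, k = 5, so n − k + 1 = 5.
Given d = 7, check d ≤ 5: NO.
Slack = (n − k + 1) − d = -2.
The slack is negative: d = 7 exceeds n − k + 1 = 5 by 2, so the Singleton bound is violated and no linear [9, 5, 7]_13 code can exist. In particular it is not MDS (MDS requires d = n − k + 1 exactly).
Description: the claimed parameters are [9, 5, 7]_13; such a code would be impossible (violates the Singleton bound).


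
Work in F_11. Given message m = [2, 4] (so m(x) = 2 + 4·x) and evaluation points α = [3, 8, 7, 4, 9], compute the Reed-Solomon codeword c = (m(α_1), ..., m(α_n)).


c = [3, 1, 8, 7, 5]

Message polynomial: m(x) = 2 + 4·x (mod 11).
For each evaluation point α_i, compute m(α_i) mod 11:
  α_1 = 3: Horner steps 4 → 3, so m(3) = 3.
  α_2 = 8: Horner steps 4 → 1, so m(8) = 1.
  α_3 = 7: Horner steps 4 → 8, so m(7) = 8.
  α_4 = 4: Horner steps 4 → 7, so m(4) = 7.
  α_5 = 9: Horner steps 4 → 5, so m(9) = 5.
Codeword c = [3, 1, 8, 7, 5] ∈ F_11^5.


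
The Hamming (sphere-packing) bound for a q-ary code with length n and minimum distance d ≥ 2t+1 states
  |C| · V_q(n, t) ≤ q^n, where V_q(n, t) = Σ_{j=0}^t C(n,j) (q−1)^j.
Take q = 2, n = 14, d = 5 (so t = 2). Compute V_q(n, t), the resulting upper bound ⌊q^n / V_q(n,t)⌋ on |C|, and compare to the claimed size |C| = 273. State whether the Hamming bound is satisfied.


V_q(n, t) = 106, q^n = 16384, Hamming bound = 154, |C| = 273 > bound (violated).

Step 1: Compute V_q(n, t) = Σ_{j=0}^2 C(n, j) (q−1)^j.
  j = 0: C(14,0)·(1)^0 = 1·1 = 1.
  j = 1: C(14,1)·(1)^1 = 14·1 = 14.
  j = 2: C(14,2)·(1)^2 = 91·1 = 91.
  V_q(n, t) = 1 + 14 + 91 = 106.
Step 2: q^n = 2^14 = 16384.
Step 3: Hamming bound ⌊q^n / V_q(n,t)⌋ = ⌊16384/106⌋ = 154.
Step 4: Compare |C| = 273 to 154: violated.
The claimed |C| lies above the Hamming bound, so no 2-ary code of length 14 with d ≥ 5 can have 273 codewords.


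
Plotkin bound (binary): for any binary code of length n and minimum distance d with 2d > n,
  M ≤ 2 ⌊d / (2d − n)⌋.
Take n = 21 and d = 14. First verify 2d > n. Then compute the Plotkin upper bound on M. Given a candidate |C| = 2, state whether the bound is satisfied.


Plotkin bound M ≤ 4; given |C| = 2 ≤ bound (satisfied).

Check applicability: 2d = 28, n = 21.
2d − n = 7 > 0, so Plotkin applies.
Compute d/(2d−n) = 14/7 ≈ 2.0000.
⌊d/(2d−n)⌋ = 2.
Plotkin bound: M ≤ 2·2 = 4.
Given |C| = 2, check: satisfied.
This |C| is below the Plotkin bound.


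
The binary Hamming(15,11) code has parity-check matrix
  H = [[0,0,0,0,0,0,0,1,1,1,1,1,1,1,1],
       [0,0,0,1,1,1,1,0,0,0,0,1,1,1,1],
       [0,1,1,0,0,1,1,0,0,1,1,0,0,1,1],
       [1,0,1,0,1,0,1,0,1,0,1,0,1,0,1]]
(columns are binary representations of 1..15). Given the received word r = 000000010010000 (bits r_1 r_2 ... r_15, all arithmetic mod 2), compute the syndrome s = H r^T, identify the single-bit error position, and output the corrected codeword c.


s = (0, 0, 1, 1)^T, error position = 3, corrected codeword c = 001000010010000

Compute s = H r^T mod 2 one row at a time:
  s_1 = 1 + 0 + 0 + 1 + 0 + 0 + 0 + 0 = 2 ≡ 0 (mod 2).
  s_2 = 0 + 0 + 0 + 0 + 0 + 0 + 0 + 0 = 0 ≡ 0 (mod 2).
  s_3 = 0 + 0 + 0 + 0 + 0 + 1 + 0 + 0 = 1 ≡ 1 (mod 2).
  s_4 = 0 + 0 + 0 + 0 + 0 + 1 + 0 + 0 = 1 ≡ 1 (mod 2).
s = (0, 0, 1, 1)^T — this equals column 3 of H (binary 0011), so error is at position 3.
Correct: flip bit 3 of r = 000000010010000 to get c = 001000010010000.


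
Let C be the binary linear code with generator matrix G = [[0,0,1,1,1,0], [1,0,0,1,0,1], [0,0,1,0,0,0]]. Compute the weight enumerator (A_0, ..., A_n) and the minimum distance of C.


Weight distribution: A_0 = 1, A_1 = 1, A_2 = 1, A_3 = 3, A_4 = 2. Minimum distance d = 1.

Enumerate all 2^3 = 8 messages m ∈ F_2^3.
For each, compute codeword c = mG in F_2^6, then tally its weight.
  m = 000 → c = 000000, weight = 0.
  m = 100 → c = 001110, weight = 3.
  m = 010 → c = 100101, weight = 3.
  m = 110 → c = 101011, weight = 4.
  m = 001 → c = 001000, weight = 1.
  m = 101 → c = 000110, weight = 2.
  m = 011 → c = 101101, weight = 4.
  m = 111 → c = 100011, weight = 3.
Tally weights:
  weight 0: 1 codewords.
  weight 1: 1 codewords.
  weight 2: 1 codewords.
  weight 3: 3 codewords.
  weight 4: 2 codewords.
Minimum distance d = smallest w > 0 with A_w > 0 = 1.
Sanity: Σ A_w = 8 = 2^3 = 8 ✓.


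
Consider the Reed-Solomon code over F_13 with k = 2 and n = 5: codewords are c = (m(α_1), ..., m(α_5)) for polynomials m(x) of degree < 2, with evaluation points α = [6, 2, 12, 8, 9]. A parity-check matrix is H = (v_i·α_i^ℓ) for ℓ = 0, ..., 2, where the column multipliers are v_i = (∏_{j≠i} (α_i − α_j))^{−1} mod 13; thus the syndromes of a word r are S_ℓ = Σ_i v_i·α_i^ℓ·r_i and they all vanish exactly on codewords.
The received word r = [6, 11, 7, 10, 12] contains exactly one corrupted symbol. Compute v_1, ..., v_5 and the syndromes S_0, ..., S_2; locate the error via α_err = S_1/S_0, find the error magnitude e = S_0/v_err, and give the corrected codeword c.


S = (3, 10, 3), error at position 3, error magnitude e = 2, c = [6, 11, 5, 10, 12].

Step 1: column multipliers v_i = (∏_{j≠i}(α_i − α_j))^{−1} mod 13.
  i = 1 (α = 6): (6−2)(6−12)(6−8)(6−9) = 4·(−6)·(−2)·(−3) = −144 ≡ 12, so v_1 = 12^{−1} = 12 (mod 13).
  i = 2 (α = 2): (2−6)(2−12)(2−8)(2−9) = (−4)·(−10)·(−6)·(−7) = 1680 ≡ 3, so v_2 = 3^{−1} = 9 (mod 13).
  i = 3 (α = 12): (12−6)(12−2)(12−8)(12−9) = 6·10·4·3 = 720 ≡ 5, so v_3 = 5^{−1} = 8 (mod 13).
  i = 4 (α = 8): (8−6)(8−2)(8−12)(8−9) = 2·6·(−4)·(−1) = 48 ≡ 9, so v_4 = 9^{−1} = 3 (mod 13).
  i = 5 (α = 9): (9−6)(9−2)(9−12)(9−8) = 3·7·(−3)·1 = −63 ≡ 2, so v_5 = 2^{−1} = 7 (mod 13).
  v = [12, 9, 8, 3, 7].
Step 2: syndromes of r = [6, 11, 7, 10, 12] (all sums mod 13).
  S_0 = Σ v_i r_i = 12·6 + 9·11 + 8·7 + 3·10 + 7·12 = 341 ≡ 3.
  S_1 = Σ v_i α_i r_i = 12·6·6 + 9·2·11 + 8·12·7 + 3·8·10 + 7·9·12 = 2298 ≡ 10.
  α_i^2 mod 13 = [10, 4, 1, 12, 3].
  S_2 = Σ v_i α_i^2 r_i = 12·10·6 + 9·4·11 + 8·1·7 + 3·12·10 + 7·3·12 = 1784 ≡ 3.
  S = (3, 10, 3) ≠ 0, so r is not a codeword (an error is present).
Step 3: locate the error. For a single error e at position i, S_ℓ = v_i·e·α_i^ℓ, so α_err = S_1/S_0.
  S_0^{−1} = 3^{−1} = 9 (mod 13), so α_err = 10·9 = 90 ≡ 12 = α_3. Error position i = 3.
  Consistency check: S_2/S_1 = 3·4 = 12 ≡ 12 = α_err ✓ (single-error assumption holds).
Step 4: error magnitude e = S_0/v_3 = S_0·∏_{j≠3}(α_3 − α_j) = 3·5 = 15 ≡ 2 (mod 13).
Step 5: correct position 3: c_3 = r_3 − e = 7 − 2 ≡ 5 (mod 13). Hence c = [6, 11, 5, 10, 12].
  Check: interpolating c through the α_i gives m(x) = 7 + 2·x (degree < 2) with m(α_i) = c_i for every i, so c is indeed a codeword.


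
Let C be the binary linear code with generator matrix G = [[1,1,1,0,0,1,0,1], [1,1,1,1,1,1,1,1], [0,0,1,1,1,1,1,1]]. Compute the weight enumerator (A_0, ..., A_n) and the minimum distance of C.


Weight distribution: A_0 = 1, A_2 = 1, A_3 = 2, A_5 = 2, A_6 = 1, A_8 = 1. Minimum distance d = 2.

Enumerate all 2^3 = 8 messages m ∈ F_2^3.
For each, compute codeword c = mG in F_2^8, then tally its weight.
  m = 000 → c = 00000000, weight = 0.
  m = 100 → c = 11100101, weight = 5.
  m = 010 → c = 11111111, weight = 8.
  m = 110 → c = 00011010, weight = 3.
  m = 001 → c = 00111111, weight = 6.
  m = 101 → c = 11011010, weight = 5.
  m = 011 → c = 11000000, weight = 2.
  m = 111 → c = 00100101, weight = 3.
Tally weights:
  weight 0: 1 codewords.
  weight 2: 1 codewords.
  weight 3: 2 codewords.
  weight 5: 2 codewords.
  weight 6: 1 codewords.
  weight 8: 1 codewords.
Minimum distance d = smallest w > 0 with A_w > 0 = 2.
Sanity: Σ A_w = 8 = 2^3 = 8 ✓.


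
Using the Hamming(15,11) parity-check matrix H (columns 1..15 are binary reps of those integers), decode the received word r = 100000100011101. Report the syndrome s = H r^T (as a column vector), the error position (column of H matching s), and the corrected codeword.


s = (0, 0, 1, 1)^T, error position = 3, corrected codeword c = 101000100011101

Compute s = H r^T mod 2 one row at a time:
  s_1 = 0 + 0 + 0 + 1 + 1 + 1 + 0 + 1 = 4 ≡ 0 (mod 2).
  s_2 = 0 + 0 + 0 + 1 + 1 + 1 + 0 + 1 = 4 ≡ 0 (mod 2).
  s_3 = 0 + 0 + 0 + 1 + 0 + 1 + 0 + 1 = 3 ≡ 1 (mod 2).
  s_4 = 1 + 0 + 0 + 1 + 0 + 1 + 1 + 1 = 5 ≡ 1 (mod 2).
s = (0, 0, 1, 1)^T — this equals column 3 of H (binary 0011), so error is at position 3.
Correct: flip bit 3 of r = 100000100011101 to get c = 101000100011101.


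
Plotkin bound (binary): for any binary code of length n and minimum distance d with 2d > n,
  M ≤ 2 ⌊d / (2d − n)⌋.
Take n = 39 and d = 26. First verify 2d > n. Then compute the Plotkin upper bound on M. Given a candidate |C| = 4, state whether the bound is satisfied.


Plotkin bound M ≤ 4; given |C| = 4 ≤ bound (satisfied).

Check applicability: 2d = 52, n = 39.
2d − n = 13 > 0, so Plotkin applies.
Compute d/(2d−n) = 26/13 ≈ 2.0000.
⌊d/(2d−n)⌋ = 2.
Plotkin bound: M ≤ 2·2 = 4.
Given |C| = 4, check: satisfied.
This |C| is at the Plotkin bound.


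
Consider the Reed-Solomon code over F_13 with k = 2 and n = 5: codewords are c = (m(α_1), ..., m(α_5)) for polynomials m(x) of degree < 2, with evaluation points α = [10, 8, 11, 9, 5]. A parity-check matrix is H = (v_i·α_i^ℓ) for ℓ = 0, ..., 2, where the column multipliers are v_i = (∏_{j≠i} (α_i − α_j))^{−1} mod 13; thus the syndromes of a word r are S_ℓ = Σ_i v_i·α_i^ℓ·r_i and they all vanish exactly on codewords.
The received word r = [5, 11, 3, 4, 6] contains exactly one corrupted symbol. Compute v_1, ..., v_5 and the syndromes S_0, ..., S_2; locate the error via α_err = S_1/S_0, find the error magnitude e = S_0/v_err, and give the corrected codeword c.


S = (7, 5, 11), error at position 1, error magnitude e = 8, c = [10, 11, 3, 4, 6].

Step 1: column multipliers v_i = (∏_{j≠i}(α_i − α_j))^{−1} mod 13.
  i = 1 (α = 10): (10−8)(10−11)(10−9)(10−5) = 2·(−1)·1·5 = −10 ≡ 3, so v_1 = 3^{−1} = 9 (mod 13).
  i = 2 (α = 8): (8−10)(8−11)(8−9)(8−5) = (−2)·(−3)·(−1)·3 = −18 ≡ 8, so v_2 = 8^{−1} = 5 (mod 13).
  i = 3 (α = 11): (11−10)(11−8)(11−9)(11−5) = 1·3·2·6 = 36 ≡ 10, so v_3 = 10^{−1} = 4 (mod 13).
  i = 4 (α = 9): (9−10)(9−8)(9−11)(9−5) = (−1)·1·(−2)·4 = 8 ≡ 8, so v_4 = 8^{−1} = 5 (mod 13).
  i = 5 (α = 5): (5−10)(5−8)(5−11)(5−9) = (−5)·(−3)·(−6)·(−4) = 360 ≡ 9, so v_5 = 9^{−1} = 3 (mod 13).
  v = [9, 5, 4, 5, 3].
Step 2: syndromes of r = [5, 11, 3, 4, 6] (all sums mod 13).
  S_0 = Σ v_i r_i = 9·5 + 5·11 + 4·3 + 5·4 + 3·6 = 150 ≡ 7.
  S_1 = Σ v_i α_i r_i = 9·10·5 + 5·8·11 + 4·11·3 + 5·9·4 + 3·5·6 = 1292 ≡ 5.
  α_i^2 mod 13 = [9, 12, 4, 3, 12].
  S_2 = Σ v_i α_i^2 r_i = 9·9·5 + 5·12·11 + 4·4·3 + 5·3·4 + 3·12·6 = 1389 ≡ 11.
  S = (7, 5, 11) ≠ 0, so r is not a codeword (an error is present).
Step 3: locate the error. For a single error e at position i, S_ℓ = v_i·e·α_i^ℓ, so α_err = S_1/S_0.
  S_0^{−1} = 7^{−1} = 2 (mod 13), so α_err = 5·2 = 10 ≡ 10 = α_1. Error position i = 1.
  Consistency check: S_2/S_1 = 11·8 = 88 ≡ 10 = α_err ✓ (single-error assumption holds).
Step 4: error magnitude e = S_0/v_1 = S_0·∏_{j≠1}(α_1 − α_j) = 7·3 = 21 ≡ 8 (mod 13).
Step 5: correct position 1: c_1 = r_1 − e = 5 − 8 ≡ 10 (mod 13). Hence c = [10, 11, 3, 4, 6].
  Check: interpolating c through the α_i gives m(x) = 2 + 6·x (degree < 2) with m(α_i) = c_i for every i, so c is indeed a codeword.


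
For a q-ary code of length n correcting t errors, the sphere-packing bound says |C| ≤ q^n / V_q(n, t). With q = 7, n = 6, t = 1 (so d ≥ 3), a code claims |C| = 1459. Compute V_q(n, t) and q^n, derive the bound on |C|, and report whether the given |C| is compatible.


V_q(n, t) = 37, q^n = 117649, Hamming bound = 3179, |C| = 1459 ≤ bound (satisfied).

Step 1: Compute V_q(n, t) = Σ_{j=0}^1 C(n, j) (q−1)^j.
  j = 0: C(6,0)·(6)^0 = 1·1 = 1.
  j = 1: C(6,1)·(6)^1 = 6·6 = 36.
  V_q(n, t) = 1 + 36 = 37.
Step 2: q^n = 7^6 = 117649.
Step 3: Hamming bound ⌊q^n / V_q(n,t)⌋ = ⌊117649/37⌋ = 3179.
Step 4: Compare |C| = 1459 to 3179: satisfied.
The claimed |C| lies below the Hamming bound.


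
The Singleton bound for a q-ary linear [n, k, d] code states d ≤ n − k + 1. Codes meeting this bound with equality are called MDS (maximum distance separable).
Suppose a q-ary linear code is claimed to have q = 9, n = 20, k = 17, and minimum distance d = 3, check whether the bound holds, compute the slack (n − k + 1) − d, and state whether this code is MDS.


Singleton RHS = n − k + 1 = 4, slack = 1, bound satisfied, not MDS.

Singleton bound: d ≤ n − k + 1.
Here n = 20, k = 17, so n − k + 1 = 4.
Given d = 3, check d ≤ 4: YES.
Slack = (n − k + 1) − d = 1.
The code is NOT MDS (slack = 1 > 0).
Description: the claimed parameters are [20, 17, 3]_9; such a code would be non-MDS.


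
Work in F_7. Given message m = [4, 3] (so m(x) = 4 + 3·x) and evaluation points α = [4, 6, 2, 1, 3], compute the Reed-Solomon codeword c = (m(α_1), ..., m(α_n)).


c = [2, 1, 3, 0, 6]

Message polynomial: m(x) = 4 + 3·x (mod 7).
For each evaluation point α_i, compute m(α_i) mod 7:
  α_1 = 4: Horner steps 3 → 2, so m(4) = 2.
  α_2 = 6: Horner steps 3 → 1, so m(6) = 1.
  α_3 = 2: Horner steps 3 → 3, so m(2) = 3.
  α_4 = 1: Horner steps 3 → 0, so m(1) = 0.
  α_5 = 3: Horner steps 3 → 6, so m(3) = 6.
Codeword c = [2, 1, 3, 0, 6] ∈ F_7^5.


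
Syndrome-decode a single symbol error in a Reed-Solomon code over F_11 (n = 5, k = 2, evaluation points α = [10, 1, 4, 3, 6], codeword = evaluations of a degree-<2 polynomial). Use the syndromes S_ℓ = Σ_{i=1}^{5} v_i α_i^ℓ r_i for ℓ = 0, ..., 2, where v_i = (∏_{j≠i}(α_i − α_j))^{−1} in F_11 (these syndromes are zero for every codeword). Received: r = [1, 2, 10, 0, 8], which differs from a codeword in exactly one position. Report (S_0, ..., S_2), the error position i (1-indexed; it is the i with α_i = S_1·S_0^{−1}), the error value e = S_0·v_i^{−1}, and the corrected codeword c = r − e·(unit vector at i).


S = (6, 5, 6), error at position 1, error magnitude e = 8, c = [4, 2, 10, 0, 8].

Step 1: column multipliers v_i = (∏_{j≠i}(α_i − α_j))^{−1} mod 11.
  i = 1 (α = 10): (10−1)(10−4)(10−3)(10−6) = 9·6·7·4 = 1512 ≡ 5, so v_1 = 5^{−1} = 9 (mod 11).
  i = 2 (α = 1): (1−10)(1−4)(1−3)(1−6) = (−9)·(−3)·(−2)·(−5) = 270 ≡ 6, so v_2 = 6^{−1} = 2 (mod 11).
  i = 3 (α = 4): (4−10)(4−1)(4−3)(4−6) = (−6)·3·1·(−2) = 36 ≡ 3, so v_3 = 3^{−1} = 4 (mod 11).
  i = 4 (α = 3): (3−10)(3−1)(3−4)(3−6) = (−7)·2·(−1)·(−3) = −42 ≡ 2, so v_4 = 2^{−1} = 6 (mod 11).
  i = 5 (α = 6): (6−10)(6−1)(6−4)(6−3) = (−4)·5·2·3 = −120 ≡ 1, so v_5 = 1^{−1} = 1 (mod 11).
  v = [9, 2, 4, 6, 1].
Step 2: syndromes of r = [1, 2, 10, 0, 8] (all sums mod 11).
  S_0 = Σ v_i r_i = 9·1 + 2·2 + 4·10 + 6·0 + 1·8 = 61 ≡ 6.
  S_1 = Σ v_i α_i r_i = 9·10·1 + 2·1·2 + 4·4·10 + 6·3·0 + 1·6·8 = 302 ≡ 5.
  α_i^2 mod 11 = [1, 1, 5, 9, 3].
  S_2 = Σ v_i α_i^2 r_i = 9·1·1 + 2·1·2 + 4·5·10 + 6·9·0 + 1·3·8 = 237 ≡ 6.
  S = (6, 5, 6) ≠ 0, so r is not a codeword (an error is present).
Step 3: locate the error. For a single error e at position i, S_ℓ = v_i·e·α_i^ℓ, so α_err = S_1/S_0.
  S_0^{−1} = 6^{−1} = 2 (mod 11), so α_err = 5·2 = 10 ≡ 10 = α_1. Error position i = 1.
  Consistency check: S_2/S_1 = 6·9 = 54 ≡ 10 = α_err ✓ (single-error assumption holds).
Step 4: error magnitude e = S_0/v_1 = S_0·∏_{j≠1}(α_1 − α_j) = 6·5 = 30 ≡ 8 (mod 11).
Step 5: correct position 1: c_1 = r_1 − e = 1 − 8 ≡ 4 (mod 11). Hence c = [4, 2, 10, 0, 8].
  Check: interpolating c through the α_i gives m(x) = 3 + 10·x (degree < 2) with m(α_i) = c_i for every i, so c is indeed a codeword.


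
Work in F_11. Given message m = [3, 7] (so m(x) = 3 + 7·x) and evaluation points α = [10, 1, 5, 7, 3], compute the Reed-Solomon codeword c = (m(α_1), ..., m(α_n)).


c = [7, 10, 5, 8, 2]

Message polynomial: m(x) = 3 + 7·x (mod 11).
For each evaluation point α_i, compute m(α_i) mod 11:
  α_1 = 10: Horner steps 7 → 7, so m(10) = 7.
  α_2 = 1: Horner steps 7 → 10, so m(1) = 10.
  α_3 = 5: Horner steps 7 → 5, so m(5) = 5.
  α_4 = 7: Horner steps 7 → 8, so m(7) = 8.
  α_5 = 3: Horner steps 7 → 2, so m(3) = 2.
Codeword c = [7, 10, 5, 8, 2] ∈ F_11^5.


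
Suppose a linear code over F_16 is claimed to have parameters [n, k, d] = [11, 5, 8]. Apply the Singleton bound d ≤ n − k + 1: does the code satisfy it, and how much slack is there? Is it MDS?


Singleton RHS = n − k + 1 = 7, slack = -1, bound violated (no such code; not MDS).

Singleton bound: d ≤ n − k + 1.
Here n = 11, k = 5, so n − k + 1 = 7.
Given d = 8, check d ≤ 7: NO.
Slack = (n − k + 1) − d = -1.
The slack is negative: d = 8 exceeds n − k + 1 = 7 by 1, so the Singleton bound is violated and no linear [11, 5, 8]_16 code can exist. In particular it is not MDS (MDS requires d = n − k + 1 exactly).
Description: the claimed parameters are [11, 5, 8]_16; such a code would be impossible (violates the Singleton bound).


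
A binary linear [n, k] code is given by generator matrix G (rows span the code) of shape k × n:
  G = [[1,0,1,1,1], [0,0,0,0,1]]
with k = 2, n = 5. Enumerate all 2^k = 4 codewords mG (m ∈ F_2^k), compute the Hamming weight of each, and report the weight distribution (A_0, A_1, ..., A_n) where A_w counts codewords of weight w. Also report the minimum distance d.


Weight distribution: A_0 = 1, A_1 = 1, A_3 = 1, A_4 = 1. Minimum distance d = 1.

Enumerate all 2^2 = 4 messages m ∈ F_2^2.
For each, compute codeword c = mG in F_2^5, then tally its weight.
  m = 00 → c = 00000, weight = 0.
  m = 10 → c = 10111, weight = 4.
  m = 01 → c = 00001, weight = 1.
  m = 11 → c = 10110, weight = 3.
Tally weights:
  weight 0: 1 codewords.
  weight 1: 1 codewords.
  weight 3: 1 codewords.
  weight 4: 1 codewords.
Minimum distance d = smallest w > 0 with A_w > 0 = 1.
Sanity: Σ A_w = 4 = 2^2 = 4 ✓.


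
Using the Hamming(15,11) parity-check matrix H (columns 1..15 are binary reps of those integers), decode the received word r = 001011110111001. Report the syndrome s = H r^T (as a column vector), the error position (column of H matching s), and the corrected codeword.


s = (1, 1, 0, 1)^T, error position = 13, corrected codeword c = 001011110111101

Compute s = H r^T mod 2 one row at a time:
  s_1 = 1 + 0 + 1 + 1 + 1 + 0 + 0 + 1 = 5 ≡ 1 (mod 2).
  s_2 = 0 + 1 + 1 + 1 + 1 + 0 + 0 + 1 = 5 ≡ 1 (mod 2).
  s_3 = 0 + 1 + 1 + 1 + 1 + 1 + 0 + 1 = 6 ≡ 0 (mod 2).
  s_4 = 0 + 1 + 1 + 1 + 0 + 1 + 0 + 1 = 5 ≡ 1 (mod 2).
s = (1, 1, 0, 1)^T — this equals column 13 of H (binary 1101), so error is at position 13.
Correct: flip bit 13 of r = 001011110111001 to get c = 001011110111101.
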